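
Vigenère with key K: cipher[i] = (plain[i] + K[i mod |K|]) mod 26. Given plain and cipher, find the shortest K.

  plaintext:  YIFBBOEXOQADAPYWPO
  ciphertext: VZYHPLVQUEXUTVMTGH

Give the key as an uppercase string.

XRTGO

  i= 0: V-Y = 23 → X
  i= 1: Z-I = 17 → R
  i= 2: Y-F = 19 → T
  i= 3: H-B =  6 → G
  i= 4: P-B = 14 → O
  i= 5: L-O = 23 → X
  i= 6: V-E = 17 → R
  i= 7: Q-X = 19 → T
  i= 8: U-O =  6 → G
  i= 9: E-Q = 14 → O
  i=10: X-A = 23 → X
  i=11: U-D = 17 → R
  i=12: T-A = 19 → T
  i=13: V-P =  6 → G
  i=14: M-Y = 14 → O
  i=15: T-W = 23 → X
  i=16: G-P = 17 → R
  i=17: H-O = 19 → T
  shifts repeat with period 5: XRTGO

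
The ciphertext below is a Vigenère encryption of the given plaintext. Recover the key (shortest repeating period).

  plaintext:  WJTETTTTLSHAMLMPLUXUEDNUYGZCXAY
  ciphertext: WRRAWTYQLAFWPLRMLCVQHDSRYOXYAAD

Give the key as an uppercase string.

  i= 0: W-W =  0 → A
  i= 1: R-J =  8 → I
  i= 2: R-T = 24 → Y
  i= 3: A-E = 22 → W
  i= 4: W-T =  3 → D
  i= 5: T-T =  0 → A
  i= 6: Y-T =  5 → F
  i= 7: Q-T = 23 → X
  i= 8: L-L =  0 → A
  i= 9: A-S =  8 → I
  i=10: F-H = 24 → Y
  i=11: W-A = 22 → W
  i=12: P-M =  3 → D
  i=13: L-L =  0 → A
  i=14: R-M =  5 → F
  i=15: M-P = 23 → X
  i=16: L-L =  0 → A
  i=17: C-U =  8 → I
  i=18: V-X = 24 → Y
  i=19: Q-U = 22 → W
  i=20: H-E =  3 → D
  i=21: D-D =  0 → A
  i=22: S-N =  5 → F
  i=23: R-U = 23 → X
  i=24: Y-Y =  0 → A
  i=25: O-G =  8 → I
  i=26: X-Z = 24 → Y
  i=27: Y-C = 22 → W
  i=28: A-X =  3 → D
  i=29: A-A =  0 → A
  i=30: D-Y =  5 → F
  shifts repeat with period 8: AIYWDAFX

AIYWDAFX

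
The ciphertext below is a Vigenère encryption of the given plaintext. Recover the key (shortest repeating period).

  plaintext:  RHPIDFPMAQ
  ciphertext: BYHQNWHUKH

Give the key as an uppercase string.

KRSI

  i= 0: B-R = 10 → K
  i= 1: Y-H = 17 → R
  i= 2: H-P = 18 → S
  i= 3: Q-I =  8 → I
  i= 4: N-D = 10 → K
  i= 5: W-F = 17 → R
  i= 6: H-P = 18 → S
  i= 7: U-M =  8 → I
  i= 8: K-A = 10 → K
  i= 9: H-Q = 17 → R
  shifts repeat with period 4: KRSI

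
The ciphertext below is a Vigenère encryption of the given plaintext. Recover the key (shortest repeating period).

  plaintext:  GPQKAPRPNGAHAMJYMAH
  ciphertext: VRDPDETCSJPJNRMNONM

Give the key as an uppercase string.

PCNFD

  i= 0: V-G = 15 → P
  i= 1: R-P =  2 → C
  i= 2: D-Q = 13 → N
  i= 3: P-K =  5 → F
  i= 4: D-A =  3 → D
  i= 5: E-P = 15 → P
  i= 6: T-R =  2 → C
  i= 7: C-P = 13 → N
  i= 8: S-N =  5 → F
  i= 9: J-G =  3 → D
  i=10: P-A = 15 → P
  i=11: J-H =  2 → C
  i=12: N-A = 13 → N
  i=13: R-M =  5 → F
  i=14: M-J =  3 → D
  i=15: N-Y = 15 → P
  i=16: O-M =  2 → C
  i=17: N-A = 13 → N
  i=18: M-H =  5 → F
  shifts repeat with period 5: PCNFD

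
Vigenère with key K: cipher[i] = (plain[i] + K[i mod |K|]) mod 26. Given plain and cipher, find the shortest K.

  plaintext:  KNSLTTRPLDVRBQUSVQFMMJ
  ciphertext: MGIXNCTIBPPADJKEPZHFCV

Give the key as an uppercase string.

CTQMUJ

  i= 0: M-K =  2 → C
  i= 1: G-N = 19 → T
  i= 2: I-S = 16 → Q
  i= 3: X-L = 12 → M
  i= 4: N-T = 20 → U
  i= 5: C-T =  9 → J
  i= 6: T-R =  2 → C
  i= 7: I-P = 19 → T
  i= 8: B-L = 16 → Q
  i= 9: P-D = 12 → M
  i=10: P-V = 20 → U
  i=11: A-R =  9 → J
  i=12: D-B =  2 → C
  i=13: J-Q = 19 → T
  i=14: K-U = 16 → Q
  i=15: E-S = 12 → M
  i=16: P-V = 20 → U
  i=17: Z-Q =  9 → J
  i=18: H-F =  2 → C
  i=19: F-M = 19 → T
  i=20: C-M = 16 → Q
  i=21: V-J = 12 → M
  shifts repeat with period 6: CTQMUJ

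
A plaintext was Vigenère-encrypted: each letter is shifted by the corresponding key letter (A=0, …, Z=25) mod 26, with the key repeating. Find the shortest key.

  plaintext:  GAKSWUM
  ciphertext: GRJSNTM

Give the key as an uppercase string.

  i= 0: G-G =  0 → A
  i= 1: R-A = 17 → R
  i= 2: J-K = 25 → Z
  i= 3: S-S =  0 → A
  i= 4: N-W = 17 → R
  i= 5: T-U = 25 → Z
  i= 6: M-M =  0 → A
  shifts repeat with period 3: ARZ

ARZ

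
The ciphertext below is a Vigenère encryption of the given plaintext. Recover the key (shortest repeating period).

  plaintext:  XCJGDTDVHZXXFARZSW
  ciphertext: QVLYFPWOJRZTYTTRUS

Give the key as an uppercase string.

  i= 0: Q-X = 19 → T
  i= 1: V-C = 19 → T
  i= 2: L-J =  2 → C
  i= 3: Y-G = 18 → S
  i= 4: F-D =  2 → C
  i= 5: P-T = 22 → W
  i= 6: W-D = 19 → T
  i= 7: O-V = 19 → T
  i= 8: J-H =  2 → C
  i= 9: R-Z = 18 → S
  i=10: Z-X =  2 → C
  i=11: T-X = 22 → W
  i=12: Y-F = 19 → T
  i=13: T-A = 19 → T
  i=14: T-R =  2 → C
  i=15: R-Z = 18 → S
  i=16: U-S =  2 → C
  i=17: S-W = 22 → W
  shifts repeat with period 6: TTCSCW

TTCSCW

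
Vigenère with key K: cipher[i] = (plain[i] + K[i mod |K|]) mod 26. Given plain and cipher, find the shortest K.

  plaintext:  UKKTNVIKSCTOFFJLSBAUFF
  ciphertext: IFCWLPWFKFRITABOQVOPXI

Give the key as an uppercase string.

  i= 0: I-U = 14 → O
  i= 1: F-K = 21 → V
  i= 2: C-K = 18 → S
  i= 3: W-T =  3 → D
  i= 4: L-N = 24 → Y
  i= 5: P-V = 20 → U
  i= 6: W-I = 14 → O
  i= 7: F-K = 21 → V
  i= 8: K-S = 18 → S
  i= 9: F-C =  3 → D
  i=10: R-T = 24 → Y
  i=11: I-O = 20 → U
  i=12: T-F = 14 → O
  i=13: A-F = 21 → V
  i=14: B-J = 18 → S
  i=15: O-L =  3 → D
  i=16: Q-S = 24 → Y
  i=17: V-B = 20 → U
  i=18: O-A = 14 → O
  i=19: P-U = 21 → V
  i=20: X-F = 18 → S
  i=21: I-F =  3 → D
  shifts repeat with period 6: OVSDYU

OVSDYU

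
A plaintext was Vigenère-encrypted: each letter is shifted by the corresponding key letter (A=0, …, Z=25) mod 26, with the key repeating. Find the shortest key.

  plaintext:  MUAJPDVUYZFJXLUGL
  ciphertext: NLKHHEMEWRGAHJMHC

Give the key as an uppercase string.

BRKYS

  i= 0: N-M =  1 → B
  i= 1: L-U = 17 → R
  i= 2: K-A = 10 → K
  i= 3: H-J = 24 → Y
  i= 4: H-P = 18 → S
  i= 5: E-D =  1 → B
  i= 6: M-V = 17 → R
  i= 7: E-U = 10 → K
  i= 8: W-Y = 24 → Y
  i= 9: R-Z = 18 → S
  i=10: G-F =  1 → B
  i=11: A-J = 17 → R
  i=12: H-X = 10 → K
  i=13: J-L = 24 → Y
  i=14: M-U = 18 → S
  i=15: H-G =  1 → B
  i=16: C-L = 17 → R
  shifts repeat with period 5: BRKYS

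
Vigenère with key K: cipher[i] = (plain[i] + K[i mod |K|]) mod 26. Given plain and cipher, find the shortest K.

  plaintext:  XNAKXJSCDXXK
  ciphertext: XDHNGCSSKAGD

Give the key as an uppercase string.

AQHDJT

  i= 0: X-X =  0 → A
  i= 1: D-N = 16 → Q
  i= 2: H-A =  7 → H
  i= 3: N-K =  3 → D
  i= 4: G-X =  9 → J
  i= 5: C-J = 19 → T
  i= 6: S-S =  0 → A
  i= 7: S-C = 16 → Q
  i= 8: K-D =  7 → H
  i= 9: A-X =  3 → D
  i=10: G-X =  9 → J
  i=11: D-K = 19 → T
  shifts repeat with period 6: AQHDJT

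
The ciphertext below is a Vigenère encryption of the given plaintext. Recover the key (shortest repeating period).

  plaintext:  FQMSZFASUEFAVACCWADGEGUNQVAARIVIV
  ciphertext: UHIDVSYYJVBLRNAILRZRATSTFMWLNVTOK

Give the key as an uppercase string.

  i= 0: U-F = 15 → P
  i= 1: H-Q = 17 → R
  i= 2: I-M = 22 → W
  i= 3: D-S = 11 → L
  i= 4: V-Z = 22 → W
  i= 5: S-F = 13 → N
  i= 6: Y-A = 24 → Y
  i= 7: Y-S =  6 → G
  i= 8: J-U = 15 → P
  i= 9: V-E = 17 → R
  i=10: B-F = 22 → W
  i=11: L-A = 11 → L
  i=12: R-V = 22 → W
  i=13: N-A = 13 → N
  i=14: A-C = 24 → Y
  i=15: I-C =  6 → G
  i=16: L-W = 15 → P
  i=17: R-A = 17 → R
  i=18: Z-D = 22 → W
  i=19: R-G = 11 → L
  i=20: A-E = 22 → W
  i=21: T-G = 13 → N
  i=22: S-U = 24 → Y
  i=23: T-N =  6 → G
  i=24: F-Q = 15 → P
  i=25: M-V = 17 → R
  i=26: W-A = 22 → W
  i=27: L-A = 11 → L
  i=28: N-R = 22 → W
  i=29: V-I = 13 → N
  i=30: T-V = 24 → Y
  i=31: O-I =  6 → G
  i=32: K-V = 15 → P
  shifts repeat with period 8: PRWLWNYG

PRWLWNYG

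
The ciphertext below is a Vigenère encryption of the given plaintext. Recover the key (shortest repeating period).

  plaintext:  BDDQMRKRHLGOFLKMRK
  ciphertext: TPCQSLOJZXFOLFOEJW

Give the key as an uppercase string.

  i= 0: T-B = 18 → S
  i= 1: P-D = 12 → M
  i= 2: C-D = 25 → Z
  i= 3: Q-Q =  0 → A
  i= 4: S-M =  6 → G
  i= 5: L-R = 20 → U
  i= 6: O-K =  4 → E
  i= 7: J-R = 18 → S
  i= 8: Z-H = 18 → S
  i= 9: X-L = 12 → M
  i=10: F-G = 25 → Z
  i=11: O-O =  0 → A
  i=12: L-F =  6 → G
  i=13: F-L = 20 → U
  i=14: O-K =  4 → E
  i=15: E-M = 18 → S
  i=16: J-R = 18 → S
  i=17: W-K = 12 → M
  shifts repeat with period 8: SMZAGUES

SMZAGUES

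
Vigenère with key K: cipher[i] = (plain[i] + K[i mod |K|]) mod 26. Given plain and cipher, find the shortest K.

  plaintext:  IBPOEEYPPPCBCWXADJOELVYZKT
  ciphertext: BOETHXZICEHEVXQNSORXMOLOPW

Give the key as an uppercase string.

  i= 0: B-I = 19 → T
  i= 1: O-B = 13 → N
  i= 2: E-P = 15 → P
  i= 3: T-O =  5 → F
  i= 4: H-E =  3 → D
  i= 5: X-E = 19 → T
  i= 6: Z-Y =  1 → B
  i= 7: I-P = 19 → T
  i= 8: C-P = 13 → N
  i= 9: E-P = 15 → P
  i=10: H-C =  5 → F
  i=11: E-B =  3 → D
  i=12: V-C = 19 → T
  i=13: X-W =  1 → B
  i=14: Q-X = 19 → T
  i=15: N-A = 13 → N
  i=16: S-D = 15 → P
  i=17: O-J =  5 → F
  i=18: R-O =  3 → D
  i=19: X-E = 19 → T
  i=20: M-L =  1 → B
  i=21: O-V = 19 → T
  i=22: L-Y = 13 → N
  i=23: O-Z = 15 → P
  i=24: P-K =  5 → F
  i=25: W-T =  3 → D
  shifts repeat with period 7: TNPFDTB

TNPFDTB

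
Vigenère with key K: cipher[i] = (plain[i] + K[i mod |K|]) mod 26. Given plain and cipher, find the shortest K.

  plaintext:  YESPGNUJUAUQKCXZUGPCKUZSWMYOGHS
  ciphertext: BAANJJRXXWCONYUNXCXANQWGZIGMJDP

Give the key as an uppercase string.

  i= 0: B-Y =  3 → D
  i= 1: A-E = 22 → W
  i= 2: A-S =  8 → I
  i= 3: N-P = 24 → Y
  i= 4: J-G =  3 → D
  i= 5: J-N = 22 → W
  i= 6: R-U = 23 → X
  i= 7: X-J = 14 → O
  i= 8: X-U =  3 → D
  i= 9: W-A = 22 → W
  i=10: C-U =  8 → I
  i=11: O-Q = 24 → Y
  i=12: N-K =  3 → D
  i=13: Y-C = 22 → W
  i=14: U-X = 23 → X
  i=15: N-Z = 14 → O
  i=16: X-U =  3 → D
  i=17: C-G = 22 → W
  i=18: X-P =  8 → I
  i=19: A-C = 24 → Y
  i=20: N-K =  3 → D
  i=21: Q-U = 22 → W
  i=22: W-Z = 23 → X
  i=23: G-S = 14 → O
  i=24: Z-W =  3 → D
  i=25: I-M = 22 → W
  i=26: G-Y =  8 → I
  i=27: M-O = 24 → Y
  i=28: J-G =  3 → D
  i=29: D-H = 22 → W
  i=30: P-S = 23 → X
  shifts repeat with period 8: DWIYDWXO

DWIYDWXO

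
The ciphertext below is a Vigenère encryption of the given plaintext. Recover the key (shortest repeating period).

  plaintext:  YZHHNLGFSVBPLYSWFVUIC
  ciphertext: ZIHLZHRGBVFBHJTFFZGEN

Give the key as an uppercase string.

BJAEMWL

  i= 0: Z-Y =  1 → B
  i= 1: I-Z =  9 → J
  i= 2: H-H =  0 → A
  i= 3: L-H =  4 → E
  i= 4: Z-N = 12 → M
  i= 5: H-L = 22 → W
  i= 6: R-G = 11 → L
  i= 7: G-F =  1 → B
  i= 8: B-S =  9 → J
  i= 9: V-V =  0 → A
  i=10: F-B =  4 → E
  i=11: B-P = 12 → M
  i=12: H-L = 22 → W
  i=13: J-Y = 11 → L
  i=14: T-S =  1 → B
  i=15: F-W =  9 → J
  i=16: F-F =  0 → A
  i=17: Z-V =  4 → E
  i=18: G-U = 12 → M
  i=19: E-I = 22 → W
  i=20: N-C = 11 → L
  shifts repeat with period 7: BJAEMWL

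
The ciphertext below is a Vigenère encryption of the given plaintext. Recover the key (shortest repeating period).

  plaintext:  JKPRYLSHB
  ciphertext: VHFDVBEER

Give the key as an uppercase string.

  i= 0: V-J = 12 → M
  i= 1: H-K = 23 → X
  i= 2: F-P = 16 → Q
  i= 3: D-R = 12 → M
  i= 4: V-Y = 23 → X
  i= 5: B-L = 16 → Q
  i= 6: E-S = 12 → M
  i= 7: E-H = 23 → X
  i= 8: R-B = 16 → Q
  shifts repeat with period 3: MXQ

MXQ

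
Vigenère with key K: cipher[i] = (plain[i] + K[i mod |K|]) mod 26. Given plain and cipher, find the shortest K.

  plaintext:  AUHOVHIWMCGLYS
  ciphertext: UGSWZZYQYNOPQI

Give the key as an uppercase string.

  i= 0: U-A = 20 → U
  i= 1: G-U = 12 → M
  i= 2: S-H = 11 → L
  i= 3: W-O =  8 → I
  i= 4: Z-V =  4 → E
  i= 5: Z-H = 18 → S
  i= 6: Y-I = 16 → Q
  i= 7: Q-W = 20 → U
  i= 8: Y-M = 12 → M
  i= 9: N-C = 11 → L
  i=10: O-G =  8 → I
  i=11: P-L =  4 → E
  i=12: Q-Y = 18 → S
  i=13: I-S = 16 → Q
  shifts repeat with period 7: UMLIESQ

UMLIESQ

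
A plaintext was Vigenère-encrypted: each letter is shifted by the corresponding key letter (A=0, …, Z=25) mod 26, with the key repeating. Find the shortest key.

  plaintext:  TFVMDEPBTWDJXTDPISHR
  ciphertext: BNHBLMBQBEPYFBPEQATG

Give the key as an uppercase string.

  i= 0: B-T =  8 → I
  i= 1: N-F =  8 → I
  i= 2: H-V = 12 → M
  i= 3: B-M = 15 → P
  i= 4: L-D =  8 → I
  i= 5: M-E =  8 → I
  i= 6: B-P = 12 → M
  i= 7: Q-B = 15 → P
  i= 8: B-T =  8 → I
  i= 9: E-W =  8 → I
  i=10: P-D = 12 → M
  i=11: Y-J = 15 → P
  i=12: F-X =  8 → I
  i=13: B-T =  8 → I
  i=14: P-D = 12 → M
  i=15: E-P = 15 → P
  i=16: Q-I =  8 → I
  i=17: A-S =  8 → I
  i=18: T-H = 12 → M
  i=19: G-R = 15 → P
  shifts repeat with period 4: IIMP

IIMP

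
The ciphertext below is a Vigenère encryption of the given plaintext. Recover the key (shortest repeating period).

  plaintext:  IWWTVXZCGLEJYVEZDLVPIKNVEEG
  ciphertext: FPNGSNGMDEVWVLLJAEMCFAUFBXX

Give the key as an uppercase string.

XTRNXQHK

  i= 0: F-I = 23 → X
  i= 1: P-W = 19 → T
  i= 2: N-W = 17 → R
  i= 3: G-T = 13 → N
  i= 4: S-V = 23 → X
  i= 5: N-X = 16 → Q
  i= 6: G-Z =  7 → H
  i= 7: M-C = 10 → K
  i= 8: D-G = 23 → X
  i= 9: E-L = 19 → T
  i=10: V-E = 17 → R
  i=11: W-J = 13 → N
  i=12: V-Y = 23 → X
  i=13: L-V = 16 → Q
  i=14: L-E =  7 → H
  i=15: J-Z = 10 → K
  i=16: A-D = 23 → X
  i=17: E-L = 19 → T
  i=18: M-V = 17 → R
  i=19: C-P = 13 → N
  i=20: F-I = 23 → X
  i=21: A-K = 16 → Q
  i=22: U-N =  7 → H
  i=23: F-V = 10 → K
  i=24: B-E = 23 → X
  i=25: X-E = 19 → T
  i=26: X-G = 17 → R
  shifts repeat with period 8: XTRNXQHK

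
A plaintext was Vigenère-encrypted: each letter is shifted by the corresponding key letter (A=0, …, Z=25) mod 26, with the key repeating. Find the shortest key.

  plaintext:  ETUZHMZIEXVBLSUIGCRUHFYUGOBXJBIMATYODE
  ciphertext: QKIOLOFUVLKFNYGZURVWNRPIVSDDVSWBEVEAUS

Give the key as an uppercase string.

MROPECG

  i= 0: Q-E = 12 → M
  i= 1: K-T = 17 → R
  i= 2: I-U = 14 → O
  i= 3: O-Z = 15 → P
  i= 4: L-H =  4 → E
  i= 5: O-M =  2 → C
  i= 6: F-Z =  6 → G
  i= 7: U-I = 12 → M
  i= 8: V-E = 17 → R
  i= 9: L-X = 14 → O
  i=10: K-V = 15 → P
  i=11: F-B =  4 → E
  i=12: N-L =  2 → C
  i=13: Y-S =  6 → G
  i=14: G-U = 12 → M
  i=15: Z-I = 17 → R
  i=16: U-G = 14 → O
  i=17: R-C = 15 → P
  i=18: V-R =  4 → E
  i=19: W-U =  2 → C
  i=20: N-H =  6 → G
  i=21: R-F = 12 → M
  i=22: P-Y = 17 → R
  i=23: I-U = 14 → O
  i=24: V-G = 15 → P
  i=25: S-O =  4 → E
  i=26: D-B =  2 → C
  i=27: D-X =  6 → G
  i=28: V-J = 12 → M
  i=29: S-B = 17 → R
  i=30: W-I = 14 → O
  i=31: B-M = 15 → P
  i=32: E-A =  4 → E
  i=33: V-T =  2 → C
  i=34: E-Y =  6 → G
  i=35: A-O = 12 → M
  i=36: U-D = 17 → R
  i=37: S-E = 14 → O
  shifts repeat with period 7: MROPECG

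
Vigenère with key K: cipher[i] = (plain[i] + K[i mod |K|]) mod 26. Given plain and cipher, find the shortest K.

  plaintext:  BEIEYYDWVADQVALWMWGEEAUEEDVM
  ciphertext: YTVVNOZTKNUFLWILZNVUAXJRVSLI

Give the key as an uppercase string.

  i= 0: Y-B = 23 → X
  i= 1: T-E = 15 → P
  i= 2: V-I = 13 → N
  i= 3: V-E = 17 → R
  i= 4: N-Y = 15 → P
  i= 5: O-Y = 16 → Q
  i= 6: Z-D = 22 → W
  i= 7: T-W = 23 → X
  i= 8: K-V = 15 → P
  i= 9: N-A = 13 → N
  i=10: U-D = 17 → R
  i=11: F-Q = 15 → P
  i=12: L-V = 16 → Q
  i=13: W-A = 22 → W
  i=14: I-L = 23 → X
  i=15: L-W = 15 → P
  i=16: Z-M = 13 → N
  i=17: N-W = 17 → R
  i=18: V-G = 15 → P
  i=19: U-E = 16 → Q
  i=20: A-E = 22 → W
  i=21: X-A = 23 → X
  i=22: J-U = 15 → P
  i=23: R-E = 13 → N
  i=24: V-E = 17 → R
  i=25: S-D = 15 → P
  i=26: L-V = 16 → Q
  i=27: I-M = 22 → W
  shifts repeat with period 7: XPNRPQW

XPNRPQW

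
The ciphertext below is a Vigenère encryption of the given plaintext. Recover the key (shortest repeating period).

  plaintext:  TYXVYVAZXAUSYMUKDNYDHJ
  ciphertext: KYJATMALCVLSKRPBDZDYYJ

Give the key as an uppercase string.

  i= 0: K-T = 17 → R
  i= 1: Y-Y =  0 → A
  i= 2: J-X = 12 → M
  i= 3: A-V =  5 → F
  i= 4: T-Y = 21 → V
  i= 5: M-V = 17 → R
  i= 6: A-A =  0 → A
  i= 7: L-Z = 12 → M
  i= 8: C-X =  5 → F
  i= 9: V-A = 21 → V
  i=10: L-U = 17 → R
  i=11: S-S =  0 → A
  i=12: K-Y = 12 → M
  i=13: R-M =  5 → F
  i=14: P-U = 21 → V
  i=15: B-K = 17 → R
  i=16: D-D =  0 → A
  i=17: Z-N = 12 → M
  i=18: D-Y =  5 → F
  i=19: Y-D = 21 → V
  i=20: Y-H = 17 → R
  i=21: J-J =  0 → A
  shifts repeat with period 5: RAMFV

RAMFV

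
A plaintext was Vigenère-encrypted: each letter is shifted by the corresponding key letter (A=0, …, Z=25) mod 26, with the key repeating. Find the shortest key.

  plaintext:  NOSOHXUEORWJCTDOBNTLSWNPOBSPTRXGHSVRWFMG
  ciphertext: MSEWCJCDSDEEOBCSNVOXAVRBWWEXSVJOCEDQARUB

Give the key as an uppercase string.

ZEMIVMI

  i= 0: M-N = 25 → Z
  i= 1: S-O =  4 → E
  i= 2: E-S = 12 → M
  i= 3: W-O =  8 → I
  i= 4: C-H = 21 → V
  i= 5: J-X = 12 → M
  i= 6: C-U =  8 → I
  i= 7: D-E = 25 → Z
  i= 8: S-O =  4 → E
  i= 9: D-R = 12 → M
  i=10: E-W =  8 → I
  i=11: E-J = 21 → V
  i=12: O-C = 12 → M
  i=13: B-T =  8 → I
  i=14: C-D = 25 → Z
  i=15: S-O =  4 → E
  i=16: N-B = 12 → M
  i=17: V-N =  8 → I
  i=18: O-T = 21 → V
  i=19: X-L = 12 → M
  i=20: A-S =  8 → I
  i=21: V-W = 25 → Z
  i=22: R-N =  4 → E
  i=23: B-P = 12 → M
  i=24: W-O =  8 → I
  i=25: W-B = 21 → V
  i=26: E-S = 12 → M
  i=27: X-P =  8 → I
  i=28: S-T = 25 → Z
  i=29: V-R =  4 → E
  i=30: J-X = 12 → M
  i=31: O-G =  8 → I
  i=32: C-H = 21 → V
  i=33: E-S = 12 → M
  i=34: D-V =  8 → I
  i=35: Q-R = 25 → Z
  i=36: A-W =  4 → E
  i=37: R-F = 12 → M
  i=38: U-M =  8 → I
  i=39: B-G = 21 → V
  shifts repeat with period 7: ZEMIVMI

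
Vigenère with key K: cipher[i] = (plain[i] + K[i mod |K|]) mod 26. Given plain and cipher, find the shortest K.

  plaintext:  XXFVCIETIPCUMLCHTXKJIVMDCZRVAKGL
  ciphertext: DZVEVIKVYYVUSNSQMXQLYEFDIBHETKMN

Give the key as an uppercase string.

GCQJTA

  i= 0: D-X =  6 → G
  i= 1: Z-X =  2 → C
  i= 2: V-F = 16 → Q
  i= 3: E-V =  9 → J
  i= 4: V-C = 19 → T
  i= 5: I-I =  0 → A
  i= 6: K-E =  6 → G
  i= 7: V-T =  2 → C
  i= 8: Y-I = 16 → Q
  i= 9: Y-P =  9 → J
  i=10: V-C = 19 → T
  i=11: U-U =  0 → A
  i=12: S-M =  6 → G
  i=13: N-L =  2 → C
  i=14: S-C = 16 → Q
  i=15: Q-H =  9 → J
  i=16: M-T = 19 → T
  i=17: X-X =  0 → A
  i=18: Q-K =  6 → G
  i=19: L-J =  2 → C
  i=20: Y-I = 16 → Q
  i=21: E-V =  9 → J
  i=22: F-M = 19 → T
  i=23: D-D =  0 → A
  i=24: I-C =  6 → G
  i=25: B-Z =  2 → C
  i=26: H-R = 16 → Q
  i=27: E-V =  9 → J
  i=28: T-A = 19 → T
  i=29: K-K =  0 → A
  i=30: M-G =  6 → G
  i=31: N-L =  2 → C
  shifts repeat with period 6: GCQJTA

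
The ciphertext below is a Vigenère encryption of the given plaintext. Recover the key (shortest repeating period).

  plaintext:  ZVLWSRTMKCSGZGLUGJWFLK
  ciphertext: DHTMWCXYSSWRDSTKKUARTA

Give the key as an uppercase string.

  i= 0: D-Z =  4 → E
  i= 1: H-V = 12 → M
  i= 2: T-L =  8 → I
  i= 3: M-W = 16 → Q
  i= 4: W-S =  4 → E
  i= 5: C-R = 11 → L
  i= 6: X-T =  4 → E
  i= 7: Y-M = 12 → M
  i= 8: S-K =  8 → I
  i= 9: S-C = 16 → Q
  i=10: W-S =  4 → E
  i=11: R-G = 11 → L
  i=12: D-Z =  4 → E
  i=13: S-G = 12 → M
  i=14: T-L =  8 → I
  i=15: K-U = 16 → Q
  i=16: K-G =  4 → E
  i=17: U-J = 11 → L
  i=18: A-W =  4 → E
  i=19: R-F = 12 → M
  i=20: T-L =  8 → I
  i=21: A-K = 16 → Q
  shifts repeat with period 6: EMIQEL

EMIQEL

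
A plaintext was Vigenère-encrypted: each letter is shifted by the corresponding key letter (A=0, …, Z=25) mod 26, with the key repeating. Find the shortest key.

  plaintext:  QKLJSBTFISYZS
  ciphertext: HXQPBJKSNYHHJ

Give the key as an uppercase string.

  i= 0: H-Q = 17 → R
  i= 1: X-K = 13 → N
  i= 2: Q-L =  5 → F
  i= 3: P-J =  6 → G
  i= 4: B-S =  9 → J
  i= 5: J-B =  8 → I
  i= 6: K-T = 17 → R
  i= 7: S-F = 13 → N
  i= 8: N-I =  5 → F
  i= 9: Y-S =  6 → G
  i=10: H-Y =  9 → J
  i=11: H-Z =  8 → I
  i=12: J-S = 17 → R
  shifts repeat with period 6: RNFGJI

RNFGJI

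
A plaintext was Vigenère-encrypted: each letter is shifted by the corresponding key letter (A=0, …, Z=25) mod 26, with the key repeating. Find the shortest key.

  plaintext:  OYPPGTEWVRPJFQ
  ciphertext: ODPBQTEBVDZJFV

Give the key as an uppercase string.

AFAMKA

  i= 0: O-O =  0 → A
  i= 1: D-Y =  5 → F
  i= 2: P-P =  0 → A
  i= 3: B-P = 12 → M
  i= 4: Q-G = 10 → K
  i= 5: T-T =  0 → A
  i= 6: E-E =  0 → A
  i= 7: B-W =  5 → F
  i= 8: V-V =  0 → A
  i= 9: D-R = 12 → M
  i=10: Z-P = 10 → K
  i=11: J-J =  0 → A
  i=12: F-F =  0 → A
  i=13: V-Q =  5 → F
  shifts repeat with period 6: AFAMKA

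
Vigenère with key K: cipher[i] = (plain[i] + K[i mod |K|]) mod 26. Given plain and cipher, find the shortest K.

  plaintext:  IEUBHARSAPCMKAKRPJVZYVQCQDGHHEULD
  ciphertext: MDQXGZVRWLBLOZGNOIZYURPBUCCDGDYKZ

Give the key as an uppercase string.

  i= 0: M-I =  4 → E
  i= 1: D-E = 25 → Z
  i= 2: Q-U = 22 → W
  i= 3: X-B = 22 → W
  i= 4: G-H = 25 → Z
  i= 5: Z-A = 25 → Z
  i= 6: V-R =  4 → E
  i= 7: R-S = 25 → Z
  i= 8: W-A = 22 → W
  i= 9: L-P = 22 → W
  i=10: B-C = 25 → Z
  i=11: L-M = 25 → Z
  i=12: O-K =  4 → E
  i=13: Z-A = 25 → Z
  i=14: G-K = 22 → W
  i=15: N-R = 22 → W
  i=16: O-P = 25 → Z
  i=17: I-J = 25 → Z
  i=18: Z-V =  4 → E
  i=19: Y-Z = 25 → Z
  i=20: U-Y = 22 → W
  i=21: R-V = 22 → W
  i=22: P-Q = 25 → Z
  i=23: B-C = 25 → Z
  i=24: U-Q =  4 → E
  i=25: C-D = 25 → Z
  i=26: C-G = 22 → W
  i=27: D-H = 22 → W
  i=28: G-H = 25 → Z
  i=29: D-E = 25 → Z
  i=30: Y-U =  4 → E
  i=31: K-L = 25 → Z
  i=32: Z-D = 22 → W
  shifts repeat with period 6: EZWWZZ

EZWWZZ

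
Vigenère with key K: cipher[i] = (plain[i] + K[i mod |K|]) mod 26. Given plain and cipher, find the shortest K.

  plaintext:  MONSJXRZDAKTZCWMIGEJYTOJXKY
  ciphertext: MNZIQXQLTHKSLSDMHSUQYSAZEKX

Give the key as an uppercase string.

AZMQH

  i= 0: M-M =  0 → A
  i= 1: N-O = 25 → Z
  i= 2: Z-N = 12 → M
  i= 3: I-S = 16 → Q
  i= 4: Q-J =  7 → H
  i= 5: X-X =  0 → A
  i= 6: Q-R = 25 → Z
  i= 7: L-Z = 12 → M
  i= 8: T-D = 16 → Q
  i= 9: H-A =  7 → H
  i=10: K-K =  0 → A
  i=11: S-T = 25 → Z
  i=12: L-Z = 12 → M
  i=13: S-C = 16 → Q
  i=14: D-W =  7 → H
  i=15: M-M =  0 → A
  i=16: H-I = 25 → Z
  i=17: S-G = 12 → M
  i=18: U-E = 16 → Q
  i=19: Q-J =  7 → H
  i=20: Y-Y =  0 → A
  i=21: S-T = 25 → Z
  i=22: A-O = 12 → M
  i=23: Z-J = 16 → Q
  i=24: E-X =  7 → H
  i=25: K-K =  0 → A
  i=26: X-Y = 25 → Z
  shifts repeat with period 5: AZMQH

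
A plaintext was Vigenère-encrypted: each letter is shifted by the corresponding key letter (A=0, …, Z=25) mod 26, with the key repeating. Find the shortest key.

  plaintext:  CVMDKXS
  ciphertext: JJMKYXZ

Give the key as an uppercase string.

HOA

  i= 0: J-C =  7 → H
  i= 1: J-V = 14 → O
  i= 2: M-M =  0 → A
  i= 3: K-D =  7 → H
  i= 4: Y-K = 14 → O
  i= 5: X-X =  0 → A
  i= 6: Z-S =  7 → H
  shifts repeat with period 3: HOA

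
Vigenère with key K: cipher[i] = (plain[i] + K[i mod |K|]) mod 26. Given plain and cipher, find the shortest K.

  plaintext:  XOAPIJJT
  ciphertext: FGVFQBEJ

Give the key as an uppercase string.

  i= 0: F-X =  8 → I
  i= 1: G-O = 18 → S
  i= 2: V-A = 21 → V
  i= 3: F-P = 16 → Q
  i= 4: Q-I =  8 → I
  i= 5: B-J = 18 → S
  i= 6: E-J = 21 → V
  i= 7: J-T = 16 → Q
  shifts repeat with period 4: ISVQ

ISVQ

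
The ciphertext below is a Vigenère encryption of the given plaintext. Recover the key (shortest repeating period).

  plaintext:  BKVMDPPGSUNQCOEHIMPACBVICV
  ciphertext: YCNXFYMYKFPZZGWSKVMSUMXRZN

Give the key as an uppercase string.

  i= 0: Y-B = 23 → X
  i= 1: C-K = 18 → S
  i= 2: N-V = 18 → S
  i= 3: X-M = 11 → L
  i= 4: F-D =  2 → C
  i= 5: Y-P =  9 → J
  i= 6: M-P = 23 → X
  i= 7: Y-G = 18 → S
  i= 8: K-S = 18 → S
  i= 9: F-U = 11 → L
  i=10: P-N =  2 → C
  i=11: Z-Q =  9 → J
  i=12: Z-C = 23 → X
  i=13: G-O = 18 → S
  i=14: W-E = 18 → S
  i=15: S-H = 11 → L
  i=16: K-I =  2 → C
  i=17: V-M =  9 → J
  i=18: M-P = 23 → X
  i=19: S-A = 18 → S
  i=20: U-C = 18 → S
  i=21: M-B = 11 → L
  i=22: X-V =  2 → C
  i=23: R-I =  9 → J
  i=24: Z-C = 23 → X
  i=25: N-V = 18 → S
  shifts repeat with period 6: XSSLCJ

XSSLCJ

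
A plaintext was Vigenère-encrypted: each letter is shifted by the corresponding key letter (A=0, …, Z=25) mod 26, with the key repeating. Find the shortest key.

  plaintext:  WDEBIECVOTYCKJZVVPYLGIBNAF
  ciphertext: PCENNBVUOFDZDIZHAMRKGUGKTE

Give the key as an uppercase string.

  i= 0: P-W = 19 → T
  i= 1: C-D = 25 → Z
  i= 2: E-E =  0 → A
  i= 3: N-B = 12 → M
  i= 4: N-I =  5 → F
  i= 5: B-E = 23 → X
  i= 6: V-C = 19 → T
  i= 7: U-V = 25 → Z
  i= 8: O-O =  0 → A
  i= 9: F-T = 12 → M
  i=10: D-Y =  5 → F
  i=11: Z-C = 23 → X
  i=12: D-K = 19 → T
  i=13: I-J = 25 → Z
  i=14: Z-Z =  0 → A
  i=15: H-V = 12 → M
  i=16: A-V =  5 → F
  i=17: M-P = 23 → X
  i=18: R-Y = 19 → T
  i=19: K-L = 25 → Z
  i=20: G-G =  0 → A
  i=21: U-I = 12 → M
  i=22: G-B =  5 → F
  i=23: K-N = 23 → X
  i=24: T-A = 19 → T
  i=25: E-F = 25 → Z
  shifts repeat with period 6: TZAMFX

TZAMFX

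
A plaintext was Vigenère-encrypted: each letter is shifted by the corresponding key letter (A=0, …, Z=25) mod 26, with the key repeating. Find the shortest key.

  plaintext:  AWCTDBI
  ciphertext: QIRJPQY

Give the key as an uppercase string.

QMP

  i= 0: Q-A = 16 → Q
  i= 1: I-W = 12 → M
  i= 2: R-C = 15 → P
  i= 3: J-T = 16 → Q
  i= 4: P-D = 12 → M
  i= 5: Q-B = 15 → P
  i= 6: Y-I = 16 → Q
  shifts repeat with period 3: QMP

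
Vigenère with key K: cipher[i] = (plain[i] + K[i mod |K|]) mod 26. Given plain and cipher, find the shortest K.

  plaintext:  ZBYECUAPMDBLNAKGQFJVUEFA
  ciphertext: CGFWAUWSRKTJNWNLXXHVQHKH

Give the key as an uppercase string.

DFHSYAW

  i= 0: C-Z =  3 → D
  i= 1: G-B =  5 → F
  i= 2: F-Y =  7 → H
  i= 3: W-E = 18 → S
  i= 4: A-C = 24 → Y
  i= 5: U-U =  0 → A
  i= 6: W-A = 22 → W
  i= 7: S-P =  3 → D
  i= 8: R-M =  5 → F
  i= 9: K-D =  7 → H
  i=10: T-B = 18 → S
  i=11: J-L = 24 → Y
  i=12: N-N =  0 → A
  i=13: W-A = 22 → W
  i=14: N-K =  3 → D
  i=15: L-G =  5 → F
  i=16: X-Q =  7 → H
  i=17: X-F = 18 → S
  i=18: H-J = 24 → Y
  i=19: V-V =  0 → A
  i=20: Q-U = 22 → W
  i=21: H-E =  3 → D
  i=22: K-F =  5 → F
  i=23: H-A =  7 → H
  shifts repeat with period 7: DFHSYAW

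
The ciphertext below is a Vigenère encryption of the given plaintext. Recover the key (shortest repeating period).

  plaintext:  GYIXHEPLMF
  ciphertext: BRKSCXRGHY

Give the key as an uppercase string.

  i= 0: B-G = 21 → V
  i= 1: R-Y = 19 → T
  i= 2: K-I =  2 → C
  i= 3: S-X = 21 → V
  i= 4: C-H = 21 → V
  i= 5: X-E = 19 → T
  i= 6: R-P =  2 → C
  i= 7: G-L = 21 → V
  i= 8: H-M = 21 → V
  i= 9: Y-F = 19 → T
  shifts repeat with period 4: VTCV

VTCV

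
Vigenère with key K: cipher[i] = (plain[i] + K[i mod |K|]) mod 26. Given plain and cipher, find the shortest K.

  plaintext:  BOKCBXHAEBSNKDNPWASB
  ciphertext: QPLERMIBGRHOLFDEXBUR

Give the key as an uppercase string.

PBBCQ

  i= 0: Q-B = 15 → P
  i= 1: P-O =  1 → B
  i= 2: L-K =  1 → B
  i= 3: E-C =  2 → C
  i= 4: R-B = 16 → Q
  i= 5: M-X = 15 → P
  i= 6: I-H =  1 → B
  i= 7: B-A =  1 → B
  i= 8: G-E =  2 → C
  i= 9: R-B = 16 → Q
  i=10: H-S = 15 → P
  i=11: O-N =  1 → B
  i=12: L-K =  1 → B
  i=13: F-D =  2 → C
  i=14: D-N = 16 → Q
  i=15: E-P = 15 → P
  i=16: X-W =  1 → B
  i=17: B-A =  1 → B
  i=18: U-S =  2 → C
  i=19: R-B = 16 → Q
  shifts repeat with period 5: PBBCQ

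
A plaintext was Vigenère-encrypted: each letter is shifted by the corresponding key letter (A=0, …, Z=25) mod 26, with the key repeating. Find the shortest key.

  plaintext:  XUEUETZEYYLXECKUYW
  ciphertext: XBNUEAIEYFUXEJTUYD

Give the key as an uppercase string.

AHJA

  i= 0: X-X =  0 → A
  i= 1: B-U =  7 → H
  i= 2: N-E =  9 → J
  i= 3: U-U =  0 → A
  i= 4: E-E =  0 → A
  i= 5: A-T =  7 → H
  i= 6: I-Z =  9 → J
  i= 7: E-E =  0 → A
  i= 8: Y-Y =  0 → A
  i= 9: F-Y =  7 → H
  i=10: U-L =  9 → J
  i=11: X-X =  0 → A
  i=12: E-E =  0 → A
  i=13: J-C =  7 → H
  i=14: T-K =  9 → J
  i=15: U-U =  0 → A
  i=16: Y-Y =  0 → A
  i=17: D-W =  7 → H
  shifts repeat with period 4: AHJA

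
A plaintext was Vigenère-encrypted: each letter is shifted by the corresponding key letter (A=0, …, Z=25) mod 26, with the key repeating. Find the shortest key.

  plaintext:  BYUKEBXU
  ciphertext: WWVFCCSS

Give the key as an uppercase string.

  i= 0: W-B = 21 → V
  i= 1: W-Y = 24 → Y
  i= 2: V-U =  1 → B
  i= 3: F-K = 21 → V
  i= 4: C-E = 24 → Y
  i= 5: C-B =  1 → B
  i= 6: S-X = 21 → V
  i= 7: S-U = 24 → Y
  shifts repeat with period 3: VYB

VYB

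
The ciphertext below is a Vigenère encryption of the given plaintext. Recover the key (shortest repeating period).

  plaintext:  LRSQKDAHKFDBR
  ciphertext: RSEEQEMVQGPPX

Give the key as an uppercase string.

GBMO

  i= 0: R-L =  6 → G
  i= 1: S-R =  1 → B
  i= 2: E-S = 12 → M
  i= 3: E-Q = 14 → O
  i= 4: Q-K =  6 → G
  i= 5: E-D =  1 → B
  i= 6: M-A = 12 → M
  i= 7: V-H = 14 → O
  i= 8: Q-K =  6 → G
  i= 9: G-F =  1 → B
  i=10: P-D = 12 → M
  i=11: P-B = 14 → O
  i=12: X-R =  6 → G
  shifts repeat with period 4: GBMO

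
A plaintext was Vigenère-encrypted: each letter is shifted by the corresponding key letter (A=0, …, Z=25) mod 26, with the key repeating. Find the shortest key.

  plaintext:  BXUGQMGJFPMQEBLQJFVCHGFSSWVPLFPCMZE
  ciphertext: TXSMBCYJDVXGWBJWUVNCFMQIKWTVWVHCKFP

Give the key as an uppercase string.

SAYGLQ

  i= 0: T-B = 18 → S
  i= 1: X-X =  0 → A
  i= 2: S-U = 24 → Y
  i= 3: M-G =  6 → G
  i= 4: B-Q = 11 → L
  i= 5: C-M = 16 → Q
  i= 6: Y-G = 18 → S
  i= 7: J-J =  0 → A
  i= 8: D-F = 24 → Y
  i= 9: V-P =  6 → G
  i=10: X-M = 11 → L
  i=11: G-Q = 16 → Q
  i=12: W-E = 18 → S
  i=13: B-B =  0 → A
  i=14: J-L = 24 → Y
  i=15: W-Q =  6 → G
  i=16: U-J = 11 → L
  i=17: V-F = 16 → Q
  i=18: N-V = 18 → S
  i=19: C-C =  0 → A
  i=20: F-H = 24 → Y
  i=21: M-G =  6 → G
  i=22: Q-F = 11 → L
  i=23: I-S = 16 → Q
  i=24: K-S = 18 → S
  i=25: W-W =  0 → A
  i=26: T-V = 24 → Y
  i=27: V-P =  6 → G
  i=28: W-L = 11 → L
  i=29: V-F = 16 → Q
  i=30: H-P = 18 → S
  i=31: C-C =  0 → A
  i=32: K-M = 24 → Y
  i=33: F-Z =  6 → G
  i=34: P-E = 11 → L
  shifts repeat with period 6: SAYGLQ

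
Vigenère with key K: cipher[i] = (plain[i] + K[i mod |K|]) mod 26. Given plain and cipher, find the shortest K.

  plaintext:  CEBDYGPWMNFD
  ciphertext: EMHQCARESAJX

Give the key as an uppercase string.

  i= 0: E-C =  2 → C
  i= 1: M-E =  8 → I
  i= 2: H-B =  6 → G
  i= 3: Q-D = 13 → N
  i= 4: C-Y =  4 → E
  i= 5: A-G = 20 → U
  i= 6: R-P =  2 → C
  i= 7: E-W =  8 → I
  i= 8: S-M =  6 → G
  i= 9: A-N = 13 → N
  i=10: J-F =  4 → E
  i=11: X-D = 20 → U
  shifts repeat with period 6: CIGNEU

CIGNEU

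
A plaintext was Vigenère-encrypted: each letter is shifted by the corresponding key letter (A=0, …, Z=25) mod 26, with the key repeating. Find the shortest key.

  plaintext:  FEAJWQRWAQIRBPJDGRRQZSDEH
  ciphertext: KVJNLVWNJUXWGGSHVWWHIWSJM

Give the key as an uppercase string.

FRJEPF

  i= 0: K-F =  5 → F
  i= 1: V-E = 17 → R
  i= 2: J-A =  9 → J
  i= 3: N-J =  4 → E
  i= 4: L-W = 15 → P
  i= 5: V-Q =  5 → F
  i= 6: W-R =  5 → F
  i= 7: N-W = 17 → R
  i= 8: J-A =  9 → J
  i= 9: U-Q =  4 → E
  i=10: X-I = 15 → P
  i=11: W-R =  5 → F
  i=12: G-B =  5 → F
  i=13: G-P = 17 → R
  i=14: S-J =  9 → J
  i=15: H-D =  4 → E
  i=16: V-G = 15 → P
  i=17: W-R =  5 → F
  i=18: W-R =  5 → F
  i=19: H-Q = 17 → R
  i=20: I-Z =  9 → J
  i=21: W-S =  4 → E
  i=22: S-D = 15 → P
  i=23: J-E =  5 → F
  i=24: M-H =  5 → F
  shifts repeat with period 6: FRJEPF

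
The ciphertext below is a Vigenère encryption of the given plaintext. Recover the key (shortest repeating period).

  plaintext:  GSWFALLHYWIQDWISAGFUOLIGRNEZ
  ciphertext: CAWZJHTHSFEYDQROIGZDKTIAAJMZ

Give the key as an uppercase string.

WIAUJ

  i= 0: C-G = 22 → W
  i= 1: A-S =  8 → I
  i= 2: W-W =  0 → A
  i= 3: Z-F = 20 → U
  i= 4: J-A =  9 → J
  i= 5: H-L = 22 → W
  i= 6: T-L =  8 → I
  i= 7: H-H =  0 → A
  i= 8: S-Y = 20 → U
  i= 9: F-W =  9 → J
  i=10: E-I = 22 → W
  i=11: Y-Q =  8 → I
  i=12: D-D =  0 → A
  i=13: Q-W = 20 → U
  i=14: R-I =  9 → J
  i=15: O-S = 22 → W
  i=16: I-A =  8 → I
  i=17: G-G =  0 → A
  i=18: Z-F = 20 → U
  i=19: D-U =  9 → J
  i=20: K-O = 22 → W
  i=21: T-L =  8 → I
  i=22: I-I =  0 → A
  i=23: A-G = 20 → U
  i=24: A-R =  9 → J
  i=25: J-N = 22 → W
  i=26: M-E =  8 → I
  i=27: Z-Z =  0 → A
  shifts repeat with period 5: WIAUJ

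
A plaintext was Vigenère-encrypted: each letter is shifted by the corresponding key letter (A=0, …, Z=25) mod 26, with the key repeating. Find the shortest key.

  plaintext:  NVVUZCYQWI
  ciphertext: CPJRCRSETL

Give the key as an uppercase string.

PUOXD

  i= 0: C-N = 15 → P
  i= 1: P-V = 20 → U
  i= 2: J-V = 14 → O
  i= 3: R-U = 23 → X
  i= 4: C-Z =  3 → D
  i= 5: R-C = 15 → P
  i= 6: S-Y = 20 → U
  i= 7: E-Q = 14 → O
  i= 8: T-W = 23 → X
  i= 9: L-I =  3 → D
  shifts repeat with period 5: PUOXD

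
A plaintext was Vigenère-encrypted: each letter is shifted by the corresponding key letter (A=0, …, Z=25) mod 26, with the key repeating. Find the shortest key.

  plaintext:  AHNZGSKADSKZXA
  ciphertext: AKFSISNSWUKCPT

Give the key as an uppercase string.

ADSTC

  i= 0: A-A =  0 → A
  i= 1: K-H =  3 → D
  i= 2: F-N = 18 → S
  i= 3: S-Z = 19 → T
  i= 4: I-G =  2 → C
  i= 5: S-S =  0 → A
  i= 6: N-K =  3 → D
  i= 7: S-A = 18 → S
  i= 8: W-D = 19 → T
  i= 9: U-S =  2 → C
  i=10: K-K =  0 → A
  i=11: C-Z =  3 → D
  i=12: P-X = 18 → S
  i=13: T-A = 19 → T
  shifts repeat with period 5: ADSTC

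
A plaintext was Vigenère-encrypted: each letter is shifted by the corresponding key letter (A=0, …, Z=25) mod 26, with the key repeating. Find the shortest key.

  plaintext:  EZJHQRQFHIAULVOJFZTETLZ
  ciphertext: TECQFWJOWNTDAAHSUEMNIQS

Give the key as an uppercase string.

PFTJ

  i= 0: T-E = 15 → P
  i= 1: E-Z =  5 → F
  i= 2: C-J = 19 → T
  i= 3: Q-H =  9 → J
  i= 4: F-Q = 15 → P
  i= 5: W-R =  5 → F
  i= 6: J-Q = 19 → T
  i= 7: O-F =  9 → J
  i= 8: W-H = 15 → P
  i= 9: N-I =  5 → F
  i=10: T-A = 19 → T
  i=11: D-U =  9 → J
  i=12: A-L = 15 → P
  i=13: A-V =  5 → F
  i=14: H-O = 19 → T
  i=15: S-J =  9 → J
  i=16: U-F = 15 → P
  i=17: E-Z =  5 → F
  i=18: M-T = 19 → T
  i=19: N-E =  9 → J
  i=20: I-T = 15 → P
  i=21: Q-L =  5 → F
  i=22: S-Z = 19 → T
  shifts repeat with period 4: PFTJ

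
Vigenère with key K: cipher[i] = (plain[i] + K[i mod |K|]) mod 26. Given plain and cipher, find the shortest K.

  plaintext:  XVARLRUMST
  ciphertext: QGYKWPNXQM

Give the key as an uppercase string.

  i= 0: Q-X = 19 → T
  i= 1: G-V = 11 → L
  i= 2: Y-A = 24 → Y
  i= 3: K-R = 19 → T
  i= 4: W-L = 11 → L
  i= 5: P-R = 24 → Y
  i= 6: N-U = 19 → T
  i= 7: X-M = 11 → L
  i= 8: Q-S = 24 → Y
  i= 9: M-T = 19 → T
  shifts repeat with period 3: TLY

TLY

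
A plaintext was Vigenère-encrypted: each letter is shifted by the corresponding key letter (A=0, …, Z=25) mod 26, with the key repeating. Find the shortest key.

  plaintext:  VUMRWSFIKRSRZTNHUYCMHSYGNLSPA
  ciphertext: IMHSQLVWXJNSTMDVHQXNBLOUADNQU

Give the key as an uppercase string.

NSVBUTQO

  i= 0: I-V = 13 → N
  i= 1: M-U = 18 → S
  i= 2: H-M = 21 → V
  i= 3: S-R =  1 → B
  i= 4: Q-W = 20 → U
  i= 5: L-S = 19 → T
  i= 6: V-F = 16 → Q
  i= 7: W-I = 14 → O
  i= 8: X-K = 13 → N
  i= 9: J-R = 18 → S
  i=10: N-S = 21 → V
  i=11: S-R =  1 → B
  i=12: T-Z = 20 → U
  i=13: M-T = 19 → T
  i=14: D-N = 16 → Q
  i=15: V-H = 14 → O
  i=16: H-U = 13 → N
  i=17: Q-Y = 18 → S
  i=18: X-C = 21 → V
  i=19: N-M =  1 → B
  i=20: B-H = 20 → U
  i=21: L-S = 19 → T
  i=22: O-Y = 16 → Q
  i=23: U-G = 14 → O
  i=24: A-N = 13 → N
  i=25: D-L = 18 → S
  i=26: N-S = 21 → V
  i=27: Q-P =  1 → B
  i=28: U-A = 20 → U
  shifts repeat with period 8: NSVBUTQO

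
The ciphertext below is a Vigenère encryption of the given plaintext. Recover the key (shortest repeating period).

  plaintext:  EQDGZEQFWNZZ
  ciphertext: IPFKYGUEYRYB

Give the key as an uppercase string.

  i= 0: I-E =  4 → E
  i= 1: P-Q = 25 → Z
  i= 2: F-D =  2 → C
  i= 3: K-G =  4 → E
  i= 4: Y-Z = 25 → Z
  i= 5: G-E =  2 → C
  i= 6: U-Q =  4 → E
  i= 7: E-F = 25 → Z
  i= 8: Y-W =  2 → C
  i= 9: R-N =  4 → E
  i=10: Y-Z = 25 → Z
  i=11: B-Z =  2 → C
  shifts repeat with period 3: EZC

EZC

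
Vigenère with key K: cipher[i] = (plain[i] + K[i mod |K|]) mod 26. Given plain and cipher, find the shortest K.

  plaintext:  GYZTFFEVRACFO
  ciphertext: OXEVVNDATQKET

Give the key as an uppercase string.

  i= 0: O-G =  8 → I
  i= 1: X-Y = 25 → Z
  i= 2: E-Z =  5 → F
  i= 3: V-T =  2 → C
  i= 4: V-F = 16 → Q
  i= 5: N-F =  8 → I
  i= 6: D-E = 25 → Z
  i= 7: A-V =  5 → F
  i= 8: T-R =  2 → C
  i= 9: Q-A = 16 → Q
  i=10: K-C =  8 → I
  i=11: E-F = 25 → Z
  i=12: T-O =  5 → F
  shifts repeat with period 5: IZFCQ

IZFCQ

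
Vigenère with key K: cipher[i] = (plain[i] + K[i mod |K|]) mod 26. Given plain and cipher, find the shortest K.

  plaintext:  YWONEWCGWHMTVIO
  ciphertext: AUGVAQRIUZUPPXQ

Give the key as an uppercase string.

CYSIWUP

  i= 0: A-Y =  2 → C
  i= 1: U-W = 24 → Y
  i= 2: G-O = 18 → S
  i= 3: V-N =  8 → I
  i= 4: A-E = 22 → W
  i= 5: Q-W = 20 → U
  i= 6: R-C = 15 → P
  i= 7: I-G =  2 → C
  i= 8: U-W = 24 → Y
  i= 9: Z-H = 18 → S
  i=10: U-M =  8 → I
  i=11: P-T = 22 → W
  i=12: P-V = 20 → U
  i=13: X-I = 15 → P
  i=14: Q-O =  2 → C
  shifts repeat with period 7: CYSIWUP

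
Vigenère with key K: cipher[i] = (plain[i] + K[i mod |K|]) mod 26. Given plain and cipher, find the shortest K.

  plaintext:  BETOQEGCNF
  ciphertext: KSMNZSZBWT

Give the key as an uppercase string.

JOTZ

  i= 0: K-B =  9 → J
  i= 1: S-E = 14 → O
  i= 2: M-T = 19 → T
  i= 3: N-O = 25 → Z
  i= 4: Z-Q =  9 → J
  i= 5: S-E = 14 → O
  i= 6: Z-G = 19 → T
  i= 7: B-C = 25 → Z
  i= 8: W-N =  9 → J
  i= 9: T-F = 14 → O
  shifts repeat with period 4: JOTZ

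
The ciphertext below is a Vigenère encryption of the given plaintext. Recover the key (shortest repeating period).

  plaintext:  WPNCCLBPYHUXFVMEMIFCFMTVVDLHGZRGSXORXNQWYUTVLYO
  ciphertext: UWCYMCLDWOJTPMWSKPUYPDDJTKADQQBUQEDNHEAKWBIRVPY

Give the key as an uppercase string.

YHPWKRKO

  i= 0: U-W = 24 → Y
  i= 1: W-P =  7 → H
  i= 2: C-N = 15 → P
  i= 3: Y-C = 22 → W
  i= 4: M-C = 10 → K
  i= 5: C-L = 17 → R
  i= 6: L-B = 10 → K
  i= 7: D-P = 14 → O
  i= 8: W-Y = 24 → Y
  i= 9: O-H =  7 → H
  i=10: J-U = 15 → P
  i=11: T-X = 22 → W
  i=12: P-F = 10 → K
  i=13: M-V = 17 → R
  i=14: W-M = 10 → K
  i=15: S-E = 14 → O
  i=16: K-M = 24 → Y
  i=17: P-I =  7 → H
  i=18: U-F = 15 → P
  i=19: Y-C = 22 → W
  i=20: P-F = 10 → K
  i=21: D-M = 17 → R
  i=22: D-T = 10 → K
  i=23: J-V = 14 → O
  i=24: T-V = 24 → Y
  i=25: K-D =  7 → H
  i=26: A-L = 15 → P
  i=27: D-H = 22 → W
  i=28: Q-G = 10 → K
  i=29: Q-Z = 17 → R
  i=30: B-R = 10 → K
  i=31: U-G = 14 → O
  i=32: Q-S = 24 → Y
  i=33: E-X =  7 → H
  i=34: D-O = 15 → P
  i=35: N-R = 22 → W
  i=36: H-X = 10 → K
  i=37: E-N = 17 → R
  i=38: A-Q = 10 → K
  i=39: K-W = 14 → O
  i=40: W-Y = 24 → Y
  i=41: B-U =  7 → H
  i=42: I-T = 15 → P
  i=43: R-V = 22 → W
  i=44: V-L = 10 → K
  i=45: P-Y = 17 → R
  i=46: Y-O = 10 → K
  shifts repeat with period 8: YHPWKRKO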